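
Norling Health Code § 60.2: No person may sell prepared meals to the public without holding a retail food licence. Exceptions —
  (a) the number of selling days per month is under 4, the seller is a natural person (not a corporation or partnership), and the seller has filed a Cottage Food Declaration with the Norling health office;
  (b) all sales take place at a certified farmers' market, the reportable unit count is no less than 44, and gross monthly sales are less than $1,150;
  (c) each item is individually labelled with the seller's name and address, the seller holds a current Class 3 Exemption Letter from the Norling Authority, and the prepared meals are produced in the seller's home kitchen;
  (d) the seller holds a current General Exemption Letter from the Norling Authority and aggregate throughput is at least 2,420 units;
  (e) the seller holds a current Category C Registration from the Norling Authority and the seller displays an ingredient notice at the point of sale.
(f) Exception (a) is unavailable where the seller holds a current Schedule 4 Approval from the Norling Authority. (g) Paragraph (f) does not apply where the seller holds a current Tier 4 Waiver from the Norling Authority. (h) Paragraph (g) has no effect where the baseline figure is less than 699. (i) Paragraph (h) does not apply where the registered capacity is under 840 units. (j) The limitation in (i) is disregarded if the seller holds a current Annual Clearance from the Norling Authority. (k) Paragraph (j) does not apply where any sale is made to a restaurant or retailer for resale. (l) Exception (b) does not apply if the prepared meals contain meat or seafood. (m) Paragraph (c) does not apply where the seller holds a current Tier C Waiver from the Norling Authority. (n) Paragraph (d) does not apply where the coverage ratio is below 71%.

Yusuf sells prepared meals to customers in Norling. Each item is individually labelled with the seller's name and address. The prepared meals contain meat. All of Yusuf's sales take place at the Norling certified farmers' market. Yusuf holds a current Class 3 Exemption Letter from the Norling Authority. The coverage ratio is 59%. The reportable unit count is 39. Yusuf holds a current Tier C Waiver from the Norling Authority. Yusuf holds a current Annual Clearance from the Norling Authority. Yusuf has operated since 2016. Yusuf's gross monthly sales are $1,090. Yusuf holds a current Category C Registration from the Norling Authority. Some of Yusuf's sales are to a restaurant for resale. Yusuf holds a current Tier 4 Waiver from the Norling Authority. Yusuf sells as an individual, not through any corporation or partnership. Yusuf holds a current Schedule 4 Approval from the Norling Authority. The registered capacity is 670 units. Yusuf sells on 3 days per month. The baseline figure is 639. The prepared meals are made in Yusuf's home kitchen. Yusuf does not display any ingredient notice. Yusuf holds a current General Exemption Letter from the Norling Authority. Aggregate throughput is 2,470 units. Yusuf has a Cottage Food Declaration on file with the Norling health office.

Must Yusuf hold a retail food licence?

No — exception (a) applies; Yusuf is not required to hold a retail food licence.

All of (a)'s requirements are met (the number of selling days per month is 3, under the 4 limit; the seller is a natural person; a Cottage Food Declaration is on file). Considering the limiting provisions: (f) applies (a current Schedule 4 Approval is held), but is displaced by (g): (g) is triggered — a current Tier 4 Waiver is held. (h) applies (the baseline figure is 639, less than the 699 limit), but is displaced by (i): (i) is engaged — the registered capacity is 670 units, under the 840 units limit. (j) would limit (i) — a current Annual Clearance is held — but (k) sets (j) aside: (k) is engaged — some sales are to a restaurant for resale. So (a) applies.
Exception (b) does not apply: the reportable unit count is 39, short of 44.
Exception (c) is satisfied on its face — items are individually labelled; a current Class 3 Exemption Letter is held; the prepared meals are home-kitchen produced. However, paragraph (m) must be considered: (m) operates against (c): a current Tier C Waiver is held. (c) is therefore removed.
All of (d)'s requirements are met (a current General Exemption Letter is held; aggregate throughput is 2,470 units, meeting the 2,420 units threshold). But: (n) applies — the coverage ratio is 59%, below the 71% limit. So (d) is unavailable.
Exception (e) requires that the seller displays an ingredient notice at the point of sale; but no ingredient notice is displayed, so (e) is unavailable.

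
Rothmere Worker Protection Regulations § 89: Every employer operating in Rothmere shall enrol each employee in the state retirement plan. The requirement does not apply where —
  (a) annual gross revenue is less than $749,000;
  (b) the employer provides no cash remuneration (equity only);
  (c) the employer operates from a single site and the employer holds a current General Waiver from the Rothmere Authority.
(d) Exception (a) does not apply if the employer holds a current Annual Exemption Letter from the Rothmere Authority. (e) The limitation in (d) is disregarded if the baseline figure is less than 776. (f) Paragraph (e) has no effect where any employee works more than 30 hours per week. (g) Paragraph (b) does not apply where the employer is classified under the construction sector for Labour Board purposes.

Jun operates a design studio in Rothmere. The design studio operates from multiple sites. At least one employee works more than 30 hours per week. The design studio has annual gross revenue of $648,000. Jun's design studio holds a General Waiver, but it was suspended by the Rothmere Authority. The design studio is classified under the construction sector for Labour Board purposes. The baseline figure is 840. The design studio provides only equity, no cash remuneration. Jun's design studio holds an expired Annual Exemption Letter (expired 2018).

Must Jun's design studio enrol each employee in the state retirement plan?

No — exception (a) applies; Jun's design studio is not required to enrol each employee in the state retirement plan.

Exception (a) is satisfied on its face — annual gross revenue is $648,000, less than the $749,000 limit. As to paragraphs (d)–(f): (d) is inapplicable — the Annual Exemption Letter is not current. Exception (a) stands.
All of (b)'s requirements are met (remuneration is equity-only). But: (g) operates against (b): the design studio is classified under the construction sector. So (b) is unavailable.
Exception (c) does not apply: the employer operates from multiple sites.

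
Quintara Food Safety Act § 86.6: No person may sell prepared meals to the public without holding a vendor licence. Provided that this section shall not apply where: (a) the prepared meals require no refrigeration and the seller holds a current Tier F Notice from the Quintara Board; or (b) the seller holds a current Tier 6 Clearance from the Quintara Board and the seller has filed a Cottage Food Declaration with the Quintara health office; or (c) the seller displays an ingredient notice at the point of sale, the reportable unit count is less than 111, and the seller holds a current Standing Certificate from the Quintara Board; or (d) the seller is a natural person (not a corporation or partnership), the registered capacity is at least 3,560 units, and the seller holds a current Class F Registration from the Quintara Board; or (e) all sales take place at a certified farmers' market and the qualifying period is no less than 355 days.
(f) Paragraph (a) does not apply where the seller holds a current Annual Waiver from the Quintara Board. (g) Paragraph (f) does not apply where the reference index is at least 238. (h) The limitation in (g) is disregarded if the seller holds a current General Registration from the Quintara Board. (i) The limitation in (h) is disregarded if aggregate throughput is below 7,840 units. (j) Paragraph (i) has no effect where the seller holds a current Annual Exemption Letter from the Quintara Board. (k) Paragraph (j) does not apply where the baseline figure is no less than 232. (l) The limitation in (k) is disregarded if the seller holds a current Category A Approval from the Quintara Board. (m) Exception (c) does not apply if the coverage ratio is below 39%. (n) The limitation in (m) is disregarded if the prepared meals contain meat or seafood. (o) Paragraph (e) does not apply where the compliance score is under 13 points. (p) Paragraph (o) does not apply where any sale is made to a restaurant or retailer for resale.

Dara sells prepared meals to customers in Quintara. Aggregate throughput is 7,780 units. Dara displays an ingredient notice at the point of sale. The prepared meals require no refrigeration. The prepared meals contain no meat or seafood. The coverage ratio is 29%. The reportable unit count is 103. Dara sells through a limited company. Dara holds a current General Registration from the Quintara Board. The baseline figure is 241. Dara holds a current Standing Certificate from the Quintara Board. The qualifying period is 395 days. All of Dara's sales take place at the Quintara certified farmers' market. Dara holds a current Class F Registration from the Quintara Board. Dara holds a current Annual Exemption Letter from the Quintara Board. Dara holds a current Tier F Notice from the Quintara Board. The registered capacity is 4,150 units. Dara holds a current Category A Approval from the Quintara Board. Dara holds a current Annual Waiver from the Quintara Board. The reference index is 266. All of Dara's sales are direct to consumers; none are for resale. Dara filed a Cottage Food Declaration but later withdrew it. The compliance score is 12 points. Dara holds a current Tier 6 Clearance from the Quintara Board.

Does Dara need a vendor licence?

All of (a)'s requirements are met (the prepared meals are shelf-stable; a current Tier F Notice is held). However, paragraphs (f)–(l) must be considered: (f) operates — a current Annual Waiver is held. (g) operates (the reference index is 266, meeting the 238 threshold), but is set aside by (h): (h) operates against (g): a current General Registration is held. (i) applies (aggregate throughput is 7,780 units, below the 7,840 units limit), but is set aside by (j): (j) is engaged — a current Annual Exemption Letter is held. (k) would limit (j) — the baseline figure is 241, meeting the 232 threshold — but (l) sets (k) aside: (l) is triggered — a current Category A Approval is held. So (a) is unavailable.
Exception (b) fails — the Cottage Food Declaration was withdrawn.
Exception (c): an ingredient notice is displayed; the reportable unit count is 103, less than the 111 limit; a current Standing Certificate is held — every condition holds. But: (m) operates against (c): the coverage ratio is 29%, below the 39% limit. (n), which would lift (m), is not triggered — the prepared meals contain no meat or seafood. Exception (c) does not apply.
Exception (d) does not apply: the seller operates through a limited company.
Exception (e): all sales are at a certified farmers' market; the qualifying period is 395 days, meeting the 355 days threshold — every condition holds. But: (o) operates against (e): the compliance score is 12 points, under the 13 points limit. (p) is not engaged (no sales are for resale), so (o) stands. (e) is therefore removed.
Every exception is unavailable, so the rule governs.

Yes — Dara must hold a vendor licence.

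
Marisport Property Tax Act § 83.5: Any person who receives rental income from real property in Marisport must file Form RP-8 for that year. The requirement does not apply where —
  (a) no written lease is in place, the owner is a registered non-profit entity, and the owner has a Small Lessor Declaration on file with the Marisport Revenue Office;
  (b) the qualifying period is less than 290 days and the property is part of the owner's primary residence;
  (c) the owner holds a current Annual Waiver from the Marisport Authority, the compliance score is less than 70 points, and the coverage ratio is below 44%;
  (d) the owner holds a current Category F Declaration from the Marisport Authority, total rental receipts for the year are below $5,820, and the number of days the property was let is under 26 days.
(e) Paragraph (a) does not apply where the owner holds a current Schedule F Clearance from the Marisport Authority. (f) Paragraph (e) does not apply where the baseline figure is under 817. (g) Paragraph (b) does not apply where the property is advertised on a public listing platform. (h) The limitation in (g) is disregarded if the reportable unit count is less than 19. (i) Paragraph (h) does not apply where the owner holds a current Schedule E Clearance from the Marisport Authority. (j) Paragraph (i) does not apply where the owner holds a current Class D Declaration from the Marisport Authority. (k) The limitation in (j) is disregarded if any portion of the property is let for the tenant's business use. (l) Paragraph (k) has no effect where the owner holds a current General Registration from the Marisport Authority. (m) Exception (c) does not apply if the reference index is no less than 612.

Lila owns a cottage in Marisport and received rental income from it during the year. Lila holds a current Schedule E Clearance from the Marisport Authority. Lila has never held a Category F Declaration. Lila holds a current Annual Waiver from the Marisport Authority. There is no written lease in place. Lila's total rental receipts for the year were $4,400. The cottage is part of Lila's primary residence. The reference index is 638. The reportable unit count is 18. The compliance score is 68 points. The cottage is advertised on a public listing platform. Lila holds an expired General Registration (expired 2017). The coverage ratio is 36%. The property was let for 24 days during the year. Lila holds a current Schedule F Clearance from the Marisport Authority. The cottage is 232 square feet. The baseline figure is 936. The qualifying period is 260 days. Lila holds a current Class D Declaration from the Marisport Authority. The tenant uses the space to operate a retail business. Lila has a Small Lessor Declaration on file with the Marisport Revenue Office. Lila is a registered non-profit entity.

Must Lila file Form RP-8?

Yes — Lila must file Form RP-8.

Exception (a)'s conditions are all satisfied: there is no written lease; Lila is a registered non-profit; a Small Lessor Declaration is on file. Turning to paragraphs (e)–(f): (e) is triggered — a current Schedule F Clearance is held. (f), which would lift (e), does not operate here — the baseline figure is 936, not under 817. Exception (a) does not apply.
All of (b)'s requirements are met (the qualifying period is 260 days, less than the 290 days limit; the cottage is part of the primary residence). But applying paragraphs (g)–(l): (g) is engaged — the property is publicly advertised. (h) operates (the reportable unit count is 18, less than the 19 limit), but is itself disapplied by (i): (i) applies — a current Schedule E Clearance is held. (j) would limit (i) — a current Class D Declaration is held — but (k) sets (j) aside: (k) operates against (j): the space is let for business use. (l), which would lift (k), is inapplicable — the General Registration is not current. So (b) is unavailable.
Exception (c) is satisfied on its face — a current Annual Waiver is held; the compliance score is 68 points, less than the 70 points limit; the coverage ratio is 36%, below the 44% limit. Turning to paragraph (m): (m) operates against (c): the reference index is 638, meeting the 612 threshold. So (c) is unavailable.
Exception (d) does not apply: no current Category F Declaration is held.
No exception displaces § 83.5.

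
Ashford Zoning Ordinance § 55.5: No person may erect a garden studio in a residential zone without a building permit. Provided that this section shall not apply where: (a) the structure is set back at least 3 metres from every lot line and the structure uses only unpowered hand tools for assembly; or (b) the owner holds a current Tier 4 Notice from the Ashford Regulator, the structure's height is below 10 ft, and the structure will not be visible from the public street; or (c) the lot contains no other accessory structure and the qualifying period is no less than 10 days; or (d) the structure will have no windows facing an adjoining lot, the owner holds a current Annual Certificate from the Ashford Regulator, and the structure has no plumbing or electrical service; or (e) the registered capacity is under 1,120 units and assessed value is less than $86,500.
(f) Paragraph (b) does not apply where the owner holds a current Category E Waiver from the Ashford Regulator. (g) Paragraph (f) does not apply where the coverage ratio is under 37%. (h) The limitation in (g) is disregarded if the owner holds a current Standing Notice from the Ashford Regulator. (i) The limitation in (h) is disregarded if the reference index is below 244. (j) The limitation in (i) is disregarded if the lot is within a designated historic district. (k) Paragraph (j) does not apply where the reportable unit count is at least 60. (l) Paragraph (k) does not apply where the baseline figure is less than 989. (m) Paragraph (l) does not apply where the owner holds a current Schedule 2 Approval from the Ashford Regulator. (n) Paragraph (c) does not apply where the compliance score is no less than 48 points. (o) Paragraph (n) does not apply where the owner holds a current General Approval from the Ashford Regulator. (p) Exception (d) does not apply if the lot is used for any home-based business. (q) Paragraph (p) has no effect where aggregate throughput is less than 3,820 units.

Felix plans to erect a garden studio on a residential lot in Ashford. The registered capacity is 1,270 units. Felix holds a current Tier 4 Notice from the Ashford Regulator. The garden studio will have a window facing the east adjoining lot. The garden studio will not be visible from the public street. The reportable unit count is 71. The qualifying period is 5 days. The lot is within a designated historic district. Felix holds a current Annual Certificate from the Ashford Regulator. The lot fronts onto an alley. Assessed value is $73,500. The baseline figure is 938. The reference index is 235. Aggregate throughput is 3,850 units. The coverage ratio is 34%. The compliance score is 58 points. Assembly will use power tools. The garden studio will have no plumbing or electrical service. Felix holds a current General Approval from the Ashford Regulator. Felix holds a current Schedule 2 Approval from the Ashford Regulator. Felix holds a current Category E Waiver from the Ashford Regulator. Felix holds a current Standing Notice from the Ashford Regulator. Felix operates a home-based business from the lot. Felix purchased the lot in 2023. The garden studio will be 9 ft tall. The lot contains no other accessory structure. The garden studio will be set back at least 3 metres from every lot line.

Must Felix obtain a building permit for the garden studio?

No — exception (b) applies; Felix does not need a building permit.

Exception (a) requires that the structure uses only unpowered hand tools for assembly; but assembly uses power tools, so (a) is unavailable.
All of (b)'s requirements are met (a current Tier 4 Notice is held; the structure's height is 9 ft, below the 10 ft limit; the structure will not be visible from the street). Under paragraphs (f)–(m): (f) is engaged (a current Category E Waiver is held), but is itself disapplied by (g): (g) applies — the coverage ratio is 34%, under the 37% limit. (h) would limit (g) — a current Standing Notice is held — but (i) sets (h) aside: (i) is triggered — the reference index is 235, below the 244 limit. (j) is engaged (the lot is in a historic district), but is overridden by (k): (k) operates against (j): the reportable unit count is 71, meeting the 60 threshold. (l) would limit (k) — the baseline figure is 938, less than the 989 limit — but (m) sets (l) aside: (m) operates against (l): a current Schedule 2 Approval is held. (b) remains available.
Exception (c) fails — the qualifying period is 5 days, short of 10 days.
Exception (d) fails — a window faces an adjoining lot.
Exception (e) fails — the registered capacity is 1,270 units, not under 1,120 units.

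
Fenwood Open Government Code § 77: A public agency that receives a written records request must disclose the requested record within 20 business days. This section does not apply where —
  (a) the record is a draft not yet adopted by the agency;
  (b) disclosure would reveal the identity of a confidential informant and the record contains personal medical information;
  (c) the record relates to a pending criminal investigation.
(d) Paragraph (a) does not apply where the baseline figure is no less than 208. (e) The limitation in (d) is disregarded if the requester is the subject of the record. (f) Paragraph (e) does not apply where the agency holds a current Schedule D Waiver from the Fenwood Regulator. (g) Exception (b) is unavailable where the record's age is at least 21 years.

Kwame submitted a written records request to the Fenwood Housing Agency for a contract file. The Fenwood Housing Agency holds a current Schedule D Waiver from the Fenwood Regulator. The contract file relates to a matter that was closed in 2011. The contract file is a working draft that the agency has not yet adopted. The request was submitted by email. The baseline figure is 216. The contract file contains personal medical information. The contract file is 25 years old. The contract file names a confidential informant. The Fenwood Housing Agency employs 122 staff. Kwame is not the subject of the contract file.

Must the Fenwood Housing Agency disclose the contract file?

Yes — the Fenwood Housing Agency must disclose the contract file.

Exception (a) is satisfied on its face — the contract file is an unadopted draft. But applying paragraphs (d)–(f): (d) operates — the baseline figure is 216, meeting the 208 threshold. (e), which would lift (d), is not engaged — Kwame is not the subject of the contract file. (a) is therefore removed.
Exception (b) is satisfied on its face — the contract file names a confidential informant; the contract file contains personal medical information. But: (g) applies — the record's age is 25 years, meeting the 21 years threshold. Exception (b) does not apply.
Exception (c) fails — the contract file relates to a closed matter.
None of the exceptions is available; § 77 applies in full.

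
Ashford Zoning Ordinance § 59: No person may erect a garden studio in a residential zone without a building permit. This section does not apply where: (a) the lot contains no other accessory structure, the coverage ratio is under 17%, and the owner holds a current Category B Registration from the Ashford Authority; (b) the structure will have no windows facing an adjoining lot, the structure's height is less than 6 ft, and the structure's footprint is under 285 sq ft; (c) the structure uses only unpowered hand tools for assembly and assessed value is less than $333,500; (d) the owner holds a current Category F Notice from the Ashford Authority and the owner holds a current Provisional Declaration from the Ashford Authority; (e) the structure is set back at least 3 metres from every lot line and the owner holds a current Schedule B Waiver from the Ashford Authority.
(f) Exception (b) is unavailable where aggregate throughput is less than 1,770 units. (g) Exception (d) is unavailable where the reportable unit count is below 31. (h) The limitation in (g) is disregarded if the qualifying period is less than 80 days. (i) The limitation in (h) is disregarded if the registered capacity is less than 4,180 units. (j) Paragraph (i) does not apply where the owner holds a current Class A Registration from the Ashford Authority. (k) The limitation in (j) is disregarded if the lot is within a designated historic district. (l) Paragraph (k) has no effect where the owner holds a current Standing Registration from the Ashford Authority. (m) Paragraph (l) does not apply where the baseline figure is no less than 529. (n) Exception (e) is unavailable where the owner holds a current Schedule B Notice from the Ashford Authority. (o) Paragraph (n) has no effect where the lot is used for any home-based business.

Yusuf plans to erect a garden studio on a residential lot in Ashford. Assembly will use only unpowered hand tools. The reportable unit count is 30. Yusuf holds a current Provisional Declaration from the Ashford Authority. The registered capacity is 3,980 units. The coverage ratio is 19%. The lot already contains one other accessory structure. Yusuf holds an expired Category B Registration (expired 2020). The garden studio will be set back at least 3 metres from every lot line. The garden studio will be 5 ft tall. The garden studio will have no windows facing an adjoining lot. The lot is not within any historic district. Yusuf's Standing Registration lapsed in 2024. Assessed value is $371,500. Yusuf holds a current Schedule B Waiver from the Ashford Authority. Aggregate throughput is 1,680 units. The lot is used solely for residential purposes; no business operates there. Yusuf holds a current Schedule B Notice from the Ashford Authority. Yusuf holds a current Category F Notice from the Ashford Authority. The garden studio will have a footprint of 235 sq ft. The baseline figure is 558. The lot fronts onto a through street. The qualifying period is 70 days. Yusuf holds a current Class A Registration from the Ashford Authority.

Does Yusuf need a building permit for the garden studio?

No — exception (d) applies; Yusuf does not need a building permit.

Exception (a) requires that the lot contains no other accessory structure; but the lot already has another accessory structure, so (a) is unavailable.
Exception (b): no windows face an adjoining lot; the structure's height is 5 ft, less than the 6 ft limit; the structure's footprint is 235 sq ft, under the 285 sq ft limit — every condition holds. But applying paragraph (f): (f) operates against (b): aggregate throughput is 1,680 units, less than the 1,770 units limit. (b) is therefore removed.
Exception (c) does not apply: assessed value is $371,500, not less than $333,500.
All of (d)'s requirements are met (a current Category F Notice is held; a current Provisional Declaration is held). Considering the limiting provisions: (g) is triggered (the reportable unit count is 30, below the 31 limit), but is itself disapplied by (h): (h) is triggered — the qualifying period is 70 days, less than the 80 days limit. (i) would limit (h) — the registered capacity is 3,980 units, less than the 4,180 units limit — but (j) sets (i) aside: (j) operates against (i): a current Class A Registration is held. (k), which would lift (j), is not triggered — the lot is not in a historic district. Exception (d) stands.
Exception (e)'s conditions are all satisfied: the setback is at least 3 m on every side; a current Schedule B Waiver is held. Turning to paragraphs (n)–(o): (n) operates against (e): a current Schedule B Notice is held. (o), which would lift (n), does not operate here — the lot is solely residential. (e) is therefore removed.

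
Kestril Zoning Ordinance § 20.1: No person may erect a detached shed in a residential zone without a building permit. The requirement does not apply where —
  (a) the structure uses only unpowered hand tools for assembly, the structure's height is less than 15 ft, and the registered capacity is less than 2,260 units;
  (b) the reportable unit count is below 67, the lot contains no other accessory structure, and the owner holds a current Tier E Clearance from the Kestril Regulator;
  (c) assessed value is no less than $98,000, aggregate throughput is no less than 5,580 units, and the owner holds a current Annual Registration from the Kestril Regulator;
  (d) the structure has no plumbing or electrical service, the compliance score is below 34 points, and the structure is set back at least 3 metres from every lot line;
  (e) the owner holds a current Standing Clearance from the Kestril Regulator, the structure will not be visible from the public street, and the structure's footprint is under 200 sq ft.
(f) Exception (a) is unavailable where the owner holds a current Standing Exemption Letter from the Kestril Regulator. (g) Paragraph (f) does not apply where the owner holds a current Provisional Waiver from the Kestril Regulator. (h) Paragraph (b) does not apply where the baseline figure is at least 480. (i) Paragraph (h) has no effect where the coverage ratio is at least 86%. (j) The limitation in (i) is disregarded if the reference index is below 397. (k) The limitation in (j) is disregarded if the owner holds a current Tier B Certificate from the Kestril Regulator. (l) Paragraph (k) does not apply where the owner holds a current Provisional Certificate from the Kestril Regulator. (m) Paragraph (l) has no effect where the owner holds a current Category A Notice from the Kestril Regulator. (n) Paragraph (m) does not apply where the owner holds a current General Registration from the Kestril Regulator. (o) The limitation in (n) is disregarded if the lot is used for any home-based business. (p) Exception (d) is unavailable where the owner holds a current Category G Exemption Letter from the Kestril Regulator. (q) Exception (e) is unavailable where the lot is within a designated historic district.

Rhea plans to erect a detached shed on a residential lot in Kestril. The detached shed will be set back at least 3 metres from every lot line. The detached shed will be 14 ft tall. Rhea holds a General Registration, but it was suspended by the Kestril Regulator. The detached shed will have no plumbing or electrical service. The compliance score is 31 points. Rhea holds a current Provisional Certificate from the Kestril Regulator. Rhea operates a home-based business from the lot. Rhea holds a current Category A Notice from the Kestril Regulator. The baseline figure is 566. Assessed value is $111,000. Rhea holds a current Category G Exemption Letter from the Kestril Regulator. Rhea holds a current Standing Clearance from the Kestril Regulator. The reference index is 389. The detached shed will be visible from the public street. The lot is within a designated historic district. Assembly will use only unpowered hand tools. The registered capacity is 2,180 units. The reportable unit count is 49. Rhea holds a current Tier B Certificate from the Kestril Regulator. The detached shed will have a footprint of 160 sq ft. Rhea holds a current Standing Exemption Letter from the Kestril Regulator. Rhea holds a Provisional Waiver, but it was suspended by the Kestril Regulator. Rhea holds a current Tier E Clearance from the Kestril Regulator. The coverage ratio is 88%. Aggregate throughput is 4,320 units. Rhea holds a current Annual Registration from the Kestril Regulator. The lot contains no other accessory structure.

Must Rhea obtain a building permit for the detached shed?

Exception (a): assembly uses only hand tools; the structure's height is 14 ft, less than the 15 ft limit; the registered capacity is 2,180 units, less than the 2,260 units limit — every condition holds. But: (f) is engaged — a current Standing Exemption Letter is held. (g), which would lift (f), is inapplicable — there is no Provisional Waiver in force. So (a) is unavailable.
Exception (b) is satisfied on its face — the reportable unit count is 49, below the 67 limit; the lot has no other accessory structure; a current Tier E Clearance is held. Under paragraphs (h)–(o): (h) would limit (b) — the baseline figure is 566, meeting the 480 threshold — but (i) sets (h) aside: (i) is engaged — the coverage ratio is 88%, meeting the 86% threshold. (j) would limit (i) — the reference index is 389, below the 397 limit — but (k) sets (j) aside: (k) operates against (j): a current Tier B Certificate is held. (l) would limit (k) — a current Provisional Certificate is held — but (m) sets (l) aside: (m) operates against (l): a current Category A Notice is held. (n) is inapplicable (the General Registration is not current), so (m) stands. So (b) applies.
Exception (c) fails — aggregate throughput is 4,320 units, short of 5,580 units.
Exception (d) is satisfied on its face — there is no plumbing or electrical service; the compliance score is 31 points, below the 34 points limit; the setback is at least 3 m on every side. But applying paragraph (p): (p) operates — a current Category G Exemption Letter is held. Exception (d) does not apply.
Exception (e) requires that the structure will not be visible from the public street; but the structure will be visible from the street, so (e) is unavailable.

No — exception (b) applies; Rhea does not need a building permit.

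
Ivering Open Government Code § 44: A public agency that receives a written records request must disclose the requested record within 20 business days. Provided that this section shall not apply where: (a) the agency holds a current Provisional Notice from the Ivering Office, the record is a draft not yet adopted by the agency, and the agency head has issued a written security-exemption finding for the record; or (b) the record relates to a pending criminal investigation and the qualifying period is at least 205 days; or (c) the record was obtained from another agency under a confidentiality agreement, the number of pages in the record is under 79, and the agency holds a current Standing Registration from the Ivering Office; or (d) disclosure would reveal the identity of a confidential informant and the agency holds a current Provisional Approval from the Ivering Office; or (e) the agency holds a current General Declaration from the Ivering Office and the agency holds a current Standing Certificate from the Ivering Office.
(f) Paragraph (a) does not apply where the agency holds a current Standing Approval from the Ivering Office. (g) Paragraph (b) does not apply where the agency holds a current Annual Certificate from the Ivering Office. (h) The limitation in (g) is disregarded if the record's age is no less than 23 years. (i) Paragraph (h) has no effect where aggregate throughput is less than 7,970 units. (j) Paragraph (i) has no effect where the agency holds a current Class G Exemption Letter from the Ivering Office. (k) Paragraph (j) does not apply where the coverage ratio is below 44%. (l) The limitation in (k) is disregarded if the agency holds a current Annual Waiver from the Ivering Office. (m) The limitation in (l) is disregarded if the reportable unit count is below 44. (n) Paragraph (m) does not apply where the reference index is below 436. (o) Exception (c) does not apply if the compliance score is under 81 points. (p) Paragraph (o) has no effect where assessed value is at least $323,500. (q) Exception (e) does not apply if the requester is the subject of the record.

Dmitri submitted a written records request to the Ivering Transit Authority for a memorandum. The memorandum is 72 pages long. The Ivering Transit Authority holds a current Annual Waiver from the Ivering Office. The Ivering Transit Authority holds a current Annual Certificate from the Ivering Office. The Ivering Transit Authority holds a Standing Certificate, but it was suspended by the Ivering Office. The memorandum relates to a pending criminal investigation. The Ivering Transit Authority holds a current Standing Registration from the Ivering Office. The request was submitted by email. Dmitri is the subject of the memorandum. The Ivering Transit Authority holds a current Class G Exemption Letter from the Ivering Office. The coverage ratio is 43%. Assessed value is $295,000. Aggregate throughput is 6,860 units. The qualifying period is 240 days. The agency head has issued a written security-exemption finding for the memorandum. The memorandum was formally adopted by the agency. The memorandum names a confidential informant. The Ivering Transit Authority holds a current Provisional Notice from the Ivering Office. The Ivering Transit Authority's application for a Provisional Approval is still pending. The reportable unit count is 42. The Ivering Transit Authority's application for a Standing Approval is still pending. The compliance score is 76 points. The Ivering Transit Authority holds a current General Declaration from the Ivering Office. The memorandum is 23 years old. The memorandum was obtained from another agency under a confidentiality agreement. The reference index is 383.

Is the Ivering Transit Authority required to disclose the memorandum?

Exception (a) requires that the record is a draft not yet adopted by the agency; but the memorandum has been formally adopted, so (a) is unavailable.
All of (b)'s requirements are met (the memorandum relates to a pending investigation; the qualifying period is 240 days, meeting the 205 days threshold). Applying paragraphs (g)–(n): (g) would limit (b) — a current Annual Certificate is held — but (h) sets (g) aside: (h) operates against (g): the record's age is 23 years, meeting the 23 years threshold. (i) operates (aggregate throughput is 6,860 units, less than the 7,970 units limit), but yields to (j): (j) operates against (i): a current Class G Exemption Letter is held. (k) is triggered (the coverage ratio is 43%, below the 44% limit), but is itself disapplied by (l): (l) operates against (k): a current Annual Waiver is held. (m) would limit (l) — the reportable unit count is 42, below the 44 limit — but (n) sets (m) aside: (n) operates — the reference index is 383, below the 436 limit. Exception (b) stands.
Exception (c): the memorandum was obtained under a confidentiality agreement; the number of pages in the record is 72, under the 79 limit; a current Standing Registration is held — every condition holds. But: (o) operates against (c): the compliance score is 76 points, under the 81 points limit. (p) is not engaged (assessed value is $295,000, short of $323,500), so (o) stands. So (c) is unavailable.
Exception (d) does not apply: no current Provisional Approval is held.
Exception (e) requires that the agency holds a current Standing Certificate from the Ivering Office; but the Standing Certificate is not current, so (e) is unavailable.

No — exception (b) applies; the Ivering Transit Authority is not required to disclose the memorandum.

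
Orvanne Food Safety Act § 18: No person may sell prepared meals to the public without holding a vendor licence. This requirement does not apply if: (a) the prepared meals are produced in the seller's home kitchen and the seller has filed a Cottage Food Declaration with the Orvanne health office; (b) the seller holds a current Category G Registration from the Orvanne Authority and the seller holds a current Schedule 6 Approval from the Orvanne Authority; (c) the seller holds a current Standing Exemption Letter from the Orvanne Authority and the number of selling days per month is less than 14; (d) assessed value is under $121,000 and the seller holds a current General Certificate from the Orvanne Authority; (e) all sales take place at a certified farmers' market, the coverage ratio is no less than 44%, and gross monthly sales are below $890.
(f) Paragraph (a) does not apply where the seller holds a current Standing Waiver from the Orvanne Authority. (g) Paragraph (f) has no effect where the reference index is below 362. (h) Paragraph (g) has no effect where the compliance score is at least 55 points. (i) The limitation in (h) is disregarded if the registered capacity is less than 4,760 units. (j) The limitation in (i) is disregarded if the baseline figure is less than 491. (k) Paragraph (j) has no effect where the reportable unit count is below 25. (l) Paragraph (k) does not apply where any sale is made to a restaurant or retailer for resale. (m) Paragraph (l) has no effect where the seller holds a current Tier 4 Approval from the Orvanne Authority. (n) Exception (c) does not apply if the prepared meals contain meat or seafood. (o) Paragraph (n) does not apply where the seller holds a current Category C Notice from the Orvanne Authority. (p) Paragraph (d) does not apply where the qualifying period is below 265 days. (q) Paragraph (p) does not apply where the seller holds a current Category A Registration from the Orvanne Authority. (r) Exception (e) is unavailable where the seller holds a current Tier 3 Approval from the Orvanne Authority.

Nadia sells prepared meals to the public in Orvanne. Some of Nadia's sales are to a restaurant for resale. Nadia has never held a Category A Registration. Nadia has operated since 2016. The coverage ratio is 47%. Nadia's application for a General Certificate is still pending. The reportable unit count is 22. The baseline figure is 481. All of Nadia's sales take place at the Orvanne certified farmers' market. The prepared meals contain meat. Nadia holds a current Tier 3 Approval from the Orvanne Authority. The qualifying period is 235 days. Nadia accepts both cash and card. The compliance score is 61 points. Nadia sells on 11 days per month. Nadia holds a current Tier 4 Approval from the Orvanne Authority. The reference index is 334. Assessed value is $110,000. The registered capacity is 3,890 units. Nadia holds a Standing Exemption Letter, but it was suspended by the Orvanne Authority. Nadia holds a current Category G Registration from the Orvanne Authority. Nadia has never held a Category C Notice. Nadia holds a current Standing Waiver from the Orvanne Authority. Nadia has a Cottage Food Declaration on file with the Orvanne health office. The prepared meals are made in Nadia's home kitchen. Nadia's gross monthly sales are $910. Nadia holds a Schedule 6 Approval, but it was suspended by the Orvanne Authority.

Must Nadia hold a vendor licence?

Exception (a) is satisfied on its face — the prepared meals are home-kitchen produced; a Cottage Food Declaration is on file. As to paragraphs (f)–(m): (f) would limit (a) — a current Standing Waiver is held — but (g) sets (f) aside: (g) operates against (f): the reference index is 334, below the 362 limit. (h) would limit (g) — the compliance score is 61 points, meeting the 55 points threshold — but (i) sets (h) aside: (i) is triggered — the registered capacity is 3,890 units, less than the 4,760 units limit. (j) applies (the baseline figure is 481, less than the 491 limit), but is overridden by (k): (k) applies — the reportable unit count is 22, below the 25 limit. (l) operates (some sales are to a restaurant for resale), but is overridden by (m): (m) operates against (l): a current Tier 4 Approval is held. Exception (a) stands.
Exception (b) requires that the seller holds a current Schedule 6 Approval from the Orvanne Authority; but there is no Schedule 6 Approval in force, so (b) is unavailable.
Exception (c) fails — no current Standing Exemption Letter is held.
Exception (d) does not apply: no current General Certificate is held.
Exception (e) fails — gross monthly sales are $910, not below $890.

No — exception (a) applies; Nadia is not required to hold a vendor licence.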